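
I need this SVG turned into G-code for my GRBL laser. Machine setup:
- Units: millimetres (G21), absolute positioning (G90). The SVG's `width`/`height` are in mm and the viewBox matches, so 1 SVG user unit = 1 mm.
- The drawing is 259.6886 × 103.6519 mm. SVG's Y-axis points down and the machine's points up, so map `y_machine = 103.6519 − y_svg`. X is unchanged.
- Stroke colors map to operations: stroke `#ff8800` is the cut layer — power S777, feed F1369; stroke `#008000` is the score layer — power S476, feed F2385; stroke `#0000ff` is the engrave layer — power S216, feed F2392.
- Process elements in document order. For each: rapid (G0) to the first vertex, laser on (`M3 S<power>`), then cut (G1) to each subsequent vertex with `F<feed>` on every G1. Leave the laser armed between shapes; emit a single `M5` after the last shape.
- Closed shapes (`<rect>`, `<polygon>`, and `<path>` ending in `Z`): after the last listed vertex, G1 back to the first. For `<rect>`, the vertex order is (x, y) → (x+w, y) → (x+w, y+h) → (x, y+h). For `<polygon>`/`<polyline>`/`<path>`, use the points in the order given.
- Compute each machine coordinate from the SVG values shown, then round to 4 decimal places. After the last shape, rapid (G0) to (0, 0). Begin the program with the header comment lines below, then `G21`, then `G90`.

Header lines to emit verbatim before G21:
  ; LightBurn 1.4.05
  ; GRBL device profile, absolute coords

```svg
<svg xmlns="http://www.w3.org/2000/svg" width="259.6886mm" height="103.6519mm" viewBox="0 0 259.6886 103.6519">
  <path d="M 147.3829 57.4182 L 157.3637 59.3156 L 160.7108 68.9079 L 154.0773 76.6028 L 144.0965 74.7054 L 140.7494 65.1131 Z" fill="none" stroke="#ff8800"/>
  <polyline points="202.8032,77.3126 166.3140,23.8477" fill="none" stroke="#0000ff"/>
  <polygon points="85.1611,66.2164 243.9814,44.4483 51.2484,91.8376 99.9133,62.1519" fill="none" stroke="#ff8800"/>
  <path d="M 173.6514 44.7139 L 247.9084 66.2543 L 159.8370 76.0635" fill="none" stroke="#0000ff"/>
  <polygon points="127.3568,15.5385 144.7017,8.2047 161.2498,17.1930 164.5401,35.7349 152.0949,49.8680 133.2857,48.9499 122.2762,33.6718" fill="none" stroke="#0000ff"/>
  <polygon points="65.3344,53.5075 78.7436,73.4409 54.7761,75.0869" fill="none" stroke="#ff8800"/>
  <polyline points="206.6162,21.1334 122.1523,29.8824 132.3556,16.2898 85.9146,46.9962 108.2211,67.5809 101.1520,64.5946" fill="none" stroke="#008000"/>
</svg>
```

; LightBurn 1.4.05
; GRBL device profile, absolute coords
G21
G90
G0 X147.3829 Y46.2337
M3 S777
G1 X157.3637 Y44.3363 F1369
G1 X160.7108 Y34.7440 F1369
G1 X154.0773 Y27.0491 F1369
G1 X144.0965 Y28.9465 F1369
G1 X140.7494 Y38.5388 F1369
G1 X147.3829 Y46.2337 F1369
G0 X202.8032 Y26.3393
M3 S216
G1 X166.3140 Y79.8042 F2392
G0 X85.1611 Y37.4355
M3 S777
G1 X243.9814 Y59.2036 F1369
G1 X51.2484 Y11.8143 F1369
G1 X99.9133 Y41.5000 F1369
G1 X85.1611 Y37.4355 F1369
G0 X173.6514 Y58.9380
M3 S216
G1 X247.9084 Y37.3976 F2392
G1 X159.8370 Y27.5884 F2392
G0 X127.3568 Y88.1134
M3 S216
G1 X144.7017 Y95.4472 F2392
G1 X161.2498 Y86.4589 F2392
G1 X164.5401 Y67.9170 F2392
G1 X152.0949 Y53.7839 F2392
G1 X133.2857 Y54.7020 F2392
G1 X122.2762 Y69.9801 F2392
G1 X127.3568 Y88.1134 F2392
G0 X65.3344 Y50.1444
M3 S777
G1 X78.7436 Y30.2110 F1369
G1 X54.7761 Y28.5650 F1369
G1 X65.3344 Y50.1444 F1369
G0 X206.6162 Y82.5185
M3 S476
G1 X122.1523 Y73.7695 F2385
G1 X132.3556 Y87.3621 F2385
G1 X85.9146 Y56.6557 F2385
G1 X108.2211 Y36.0710 F2385
G1 X101.1520 Y39.0573 F2385
M5
G0 X0.0000 Y0.0000

1 u = 1 mm; y_m = 103.6519 − y.

[1] `<path>` regular polygon, #ff8800→cut S777 F1369: (147.3829,46.2337) → (157.3637,44.3363) → (160.7108,34.7440) → (154.0773,27.0491) → (144.0965,28.9465) → (140.7494,38.5388) → (147.3829,46.2337) (closed)

[2] `<polyline>` line segment, #0000ff→engrave S216 F2392: (202.8032,26.3393) → (166.3140,79.8042)

[3] `<polygon>` closed polygon, #ff8800→cut S777 F1369: (85.1611,37.4355) → (243.9814,59.2036) → (51.2484,11.8143) → (99.9133,41.5000) → (85.1611,37.4355) (closed)

[4] `<path>` open polyline, #0000ff→engrave S216 F2392: (173.6514,58.9380) → (247.9084,37.3976) → (159.8370,27.5884)

[5] `<polygon>` regular polygon, #0000ff→engrave S216 F2392: (127.3568,88.1134) → (144.7017,95.4472) → (161.2498,86.4589) → (164.5401,67.9170) → (152.0949,53.7839) → (133.2857,54.7020) → (122.2762,69.9801) → (127.3568,88.1134) (closed)

[6] `<polygon>` regular polygon, #ff8800→cut S777 F1369: (65.3344,50.1444) → (78.7436,30.2110) → (54.7761,28.5650) → (65.3344,50.1444) (closed)

[7] `<polyline>` open polyline, #008000→score S476 F2385: (206.6162,82.5185) → (122.1523,73.7695) → (132.3556,87.3621) → (85.9146,56.6557) → (108.2211,36.0710) → (101.1520,39.0573)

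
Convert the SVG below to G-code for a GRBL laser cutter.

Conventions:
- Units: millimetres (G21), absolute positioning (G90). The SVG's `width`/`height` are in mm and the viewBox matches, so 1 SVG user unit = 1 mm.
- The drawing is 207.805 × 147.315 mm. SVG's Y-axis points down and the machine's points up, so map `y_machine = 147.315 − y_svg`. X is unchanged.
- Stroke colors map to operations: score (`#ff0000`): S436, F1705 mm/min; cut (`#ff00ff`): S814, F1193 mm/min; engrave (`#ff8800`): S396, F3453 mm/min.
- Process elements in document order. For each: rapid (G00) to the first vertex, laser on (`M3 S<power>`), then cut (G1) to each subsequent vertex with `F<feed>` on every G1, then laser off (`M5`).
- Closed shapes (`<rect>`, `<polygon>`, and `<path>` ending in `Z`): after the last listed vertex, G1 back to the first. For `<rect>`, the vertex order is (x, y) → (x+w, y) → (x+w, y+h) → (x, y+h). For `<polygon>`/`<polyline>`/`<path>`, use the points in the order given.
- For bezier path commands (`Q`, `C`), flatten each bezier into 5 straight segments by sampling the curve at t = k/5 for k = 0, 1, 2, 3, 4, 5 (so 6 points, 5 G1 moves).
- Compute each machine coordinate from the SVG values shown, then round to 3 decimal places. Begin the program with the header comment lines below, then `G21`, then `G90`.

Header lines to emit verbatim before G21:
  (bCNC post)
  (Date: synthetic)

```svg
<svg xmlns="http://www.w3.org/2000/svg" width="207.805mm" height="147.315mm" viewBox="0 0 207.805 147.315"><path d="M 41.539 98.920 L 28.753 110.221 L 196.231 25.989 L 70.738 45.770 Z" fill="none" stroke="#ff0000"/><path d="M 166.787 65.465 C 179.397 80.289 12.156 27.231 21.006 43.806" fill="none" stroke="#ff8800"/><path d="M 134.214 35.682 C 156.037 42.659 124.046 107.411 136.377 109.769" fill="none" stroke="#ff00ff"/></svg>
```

(bCNC post)
(Date: synthetic)
G21
G90
G00 X41.539 Y48.395
M3 S436
G1 X28.753 Y37.094 F1705
G1 X196.231 Y121.326 F1705
G1 X70.738 Y101.545 F1705
G1 X41.539 Y48.395 F1705
M5
G00 X166.787 Y81.850
M3 S396
G1 X155.618 Y80.001 F3453
G1 X118.371 Y87.844 F3453
G1 X72.129 Y98.776 F3453
G1 X33.979 Y106.198 F3453
G1 X21.006 Y103.509 F3453
M5
G00 X134.214 Y111.633
M3 S814
G1 X141.635 Y101.475 F1193
G1 X140.852 Y83.219 F1193
G1 X136.574 Y62.634 F1193
G1 X133.512 Y45.487 F1193
G1 X136.377 Y37.546 F1193
M5

viewBox `0 0 207.805 147.315` with mm width/height → 1 unit = 1 mm. Flip: y_m = 147.315 − y_svg.

**Shape 1** — `<path>` closed polygon, stroke `#ff0000` → score (S436, F1705). Machine vertices: (41.539,48.395) → (28.753,37.094) → (196.231,121.326) → (70.738,101.545) → (41.539,48.395). Closed: final G1 returns to the first vertex.

**Shape 2** — `<path>` cubic bezier, stroke `#ff8800` → engrave (S396, F3453). Control points (SVG): P0=(166.787,65.465), P1=(179.397,80.289), P2=(12.156,27.231), P3=(21.006,43.806); sampled at t=k/5. Machine vertices: (166.787,81.850) → (155.618,80.001) → (118.371,87.844) → (72.129,98.776) → (33.979,106.198) → (21.006,103.509). Open path.

**Shape 3** — `<path>` cubic bezier, stroke `#ff00ff` → cut (S814, F1193). Control points (SVG): P0=(134.214,35.682), P1=(156.037,42.659), P2=(124.046,107.411), P3=(136.377,109.769); sampled at t=k/5. Machine vertices: (134.214,111.633) → (141.635,101.475) → (140.852,83.219) → (136.574,62.634) → (133.512,45.487) → (136.377,37.546). Open path.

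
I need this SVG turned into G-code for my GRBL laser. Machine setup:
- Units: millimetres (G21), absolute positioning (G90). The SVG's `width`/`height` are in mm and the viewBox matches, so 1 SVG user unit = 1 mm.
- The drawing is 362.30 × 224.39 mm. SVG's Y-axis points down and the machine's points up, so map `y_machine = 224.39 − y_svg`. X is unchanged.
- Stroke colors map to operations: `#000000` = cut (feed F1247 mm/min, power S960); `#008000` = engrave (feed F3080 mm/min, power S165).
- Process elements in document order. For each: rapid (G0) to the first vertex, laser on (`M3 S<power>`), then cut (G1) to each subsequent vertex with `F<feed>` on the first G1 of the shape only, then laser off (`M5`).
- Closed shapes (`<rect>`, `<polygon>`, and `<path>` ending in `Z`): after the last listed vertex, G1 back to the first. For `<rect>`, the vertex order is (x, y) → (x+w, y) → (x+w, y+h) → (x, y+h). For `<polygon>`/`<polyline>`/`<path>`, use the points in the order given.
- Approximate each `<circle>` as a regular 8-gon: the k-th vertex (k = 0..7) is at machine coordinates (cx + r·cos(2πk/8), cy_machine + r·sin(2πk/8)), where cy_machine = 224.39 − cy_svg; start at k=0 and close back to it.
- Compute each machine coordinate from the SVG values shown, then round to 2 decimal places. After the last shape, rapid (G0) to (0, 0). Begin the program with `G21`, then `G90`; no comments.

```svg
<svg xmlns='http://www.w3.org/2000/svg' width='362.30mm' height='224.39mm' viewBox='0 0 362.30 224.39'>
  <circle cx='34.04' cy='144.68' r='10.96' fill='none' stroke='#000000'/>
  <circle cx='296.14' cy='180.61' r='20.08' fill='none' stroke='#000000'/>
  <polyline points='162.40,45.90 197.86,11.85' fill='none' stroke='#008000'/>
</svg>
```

1 u = 1 mm; y_m = 224.39 − y.

[1] `<circle>` circle, #000000→cut S960 F1247: (45.00,79.71) → (41.79,87.46) → (34.04,90.67) → (26.29,87.46) → (23.08,79.71) → (26.29,71.96) → (34.04,68.75) → (41.79,71.96) → (45.00,79.71) (closed)

[2] `<circle>` circle, #000000→cut S960 F1247: (316.22,43.78) → (310.34,57.98) → (296.14,63.86) → (281.94,57.98) → (276.06,43.78) → (281.94,29.58) → (296.14,23.70) → (310.34,29.58) → (316.22,43.78) (closed)

[3] `<polyline>` line segment, #008000→engrave S165 F3080: (162.40,178.49) → (197.86,212.54)

G21
G90
G0 X45.00 Y79.71
M3 S960
G1 X41.79 Y87.46 F1247
G1 X34.04 Y90.67
G1 X26.29 Y87.46
G1 X23.08 Y79.71
G1 X26.29 Y71.96
G1 X34.04 Y68.75
G1 X41.79 Y71.96
G1 X45.00 Y79.71
M5
G0 X316.22 Y43.78
M3 S960
G1 X310.34 Y57.98 F1247
G1 X296.14 Y63.86
G1 X281.94 Y57.98
G1 X276.06 Y43.78
G1 X281.94 Y29.58
G1 X296.14 Y23.70
G1 X310.34 Y29.58
G1 X316.22 Y43.78
M5
G0 X162.40 Y178.49
M3 S165
G1 X197.86 Y212.54 F3080
M5
G0 X0.00 Y0.00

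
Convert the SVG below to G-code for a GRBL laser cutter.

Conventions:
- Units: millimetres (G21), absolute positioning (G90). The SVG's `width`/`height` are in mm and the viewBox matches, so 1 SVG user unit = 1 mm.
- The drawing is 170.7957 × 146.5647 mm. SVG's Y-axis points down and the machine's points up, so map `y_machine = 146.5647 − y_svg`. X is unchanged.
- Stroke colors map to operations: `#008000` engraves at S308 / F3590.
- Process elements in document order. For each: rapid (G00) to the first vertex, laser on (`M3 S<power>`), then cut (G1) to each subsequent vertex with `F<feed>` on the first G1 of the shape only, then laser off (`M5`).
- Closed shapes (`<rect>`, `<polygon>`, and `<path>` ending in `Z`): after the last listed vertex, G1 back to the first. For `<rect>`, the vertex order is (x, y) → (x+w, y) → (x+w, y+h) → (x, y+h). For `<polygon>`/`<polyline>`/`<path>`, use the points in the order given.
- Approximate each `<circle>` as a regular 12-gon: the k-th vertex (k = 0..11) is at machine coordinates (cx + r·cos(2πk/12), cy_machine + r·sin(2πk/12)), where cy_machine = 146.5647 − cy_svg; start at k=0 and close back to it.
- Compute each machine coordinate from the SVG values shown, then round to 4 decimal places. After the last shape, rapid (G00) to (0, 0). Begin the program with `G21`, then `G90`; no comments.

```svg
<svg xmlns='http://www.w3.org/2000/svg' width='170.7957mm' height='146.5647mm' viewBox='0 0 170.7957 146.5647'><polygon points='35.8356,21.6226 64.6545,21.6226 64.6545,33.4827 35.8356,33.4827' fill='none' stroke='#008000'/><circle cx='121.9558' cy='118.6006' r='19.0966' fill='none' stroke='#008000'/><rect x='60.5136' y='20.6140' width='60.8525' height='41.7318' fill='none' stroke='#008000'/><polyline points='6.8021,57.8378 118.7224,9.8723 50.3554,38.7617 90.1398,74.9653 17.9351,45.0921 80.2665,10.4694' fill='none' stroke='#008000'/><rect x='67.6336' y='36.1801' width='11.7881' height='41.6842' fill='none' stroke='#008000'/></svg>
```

viewBox `0 0 170.7957 146.5647` with mm width/height → 1 unit = 1 mm. Flip: y_m = 146.5647 − y_svg.

**Shape 1** — `<polygon>` rectangle, stroke `#008000` → engrave (S308, F3590). Machine vertices: (35.8356,124.9421) → (64.6545,124.9421) → (64.6545,113.0820) → (35.8356,113.0820) → (35.8356,124.9421). Closed: final G1 returns to the first vertex.

**Shape 2** — `<circle>` circle, stroke `#008000` → engrave (S308, F3590). Machine vertices: (141.0524,27.9641) → (138.4939,37.5124) → (131.5041,44.5022) → (121.9558,47.0607) → (112.4075,44.5022) → (105.4177,37.5124) → (102.8592,27.9641) → (105.4177,18.4158) → (112.4075,11.4260) → (121.9558,8.8675) → (131.5041,11.4260) → (138.4939,18.4158) → (141.0524,27.9641). Closed: final G1 returns to the first vertex.

**Shape 3** — `<rect>` rectangle, stroke `#008000` → engrave (S308, F3590). Machine vertices: (60.5136,125.9507) → (121.3661,125.9507) → (121.3661,84.2189) → (60.5136,84.2189) → (60.5136,125.9507). Closed: final G1 returns to the first vertex.

**Shape 4** — `<polyline>` open polyline, stroke `#008000` → engrave (S308, F3590). Machine vertices: (6.8021,88.7269) → (118.7224,136.6924) → (50.3554,107.8030) → (90.1398,71.5994) → (17.9351,101.4726) → (80.2665,136.0953). Open path.

**Shape 5** — `<rect>` rectangle, stroke `#008000` → engrave (S308, F3590). Machine vertices: (67.6336,110.3846) → (79.4217,110.3846) → (79.4217,68.7004) → (67.6336,68.7004) → (67.6336,110.3846). Closed: final G1 returns to the first vertex.

G21
G90
G00 X35.8356 Y124.9421
M3 S308
G1 X64.6545 Y124.9421 F3590
G1 X64.6545 Y113.0820
G1 X35.8356 Y113.0820
G1 X35.8356 Y124.9421
M5
G00 X141.0524 Y27.9641
M3 S308
G1 X138.4939 Y37.5124 F3590
G1 X131.5041 Y44.5022
G1 X121.9558 Y47.0607
G1 X112.4075 Y44.5022
G1 X105.4177 Y37.5124
G1 X102.8592 Y27.9641
G1 X105.4177 Y18.4158
G1 X112.4075 Y11.4260
G1 X121.9558 Y8.8675
G1 X131.5041 Y11.4260
G1 X138.4939 Y18.4158
G1 X141.0524 Y27.9641
M5
G00 X60.5136 Y125.9507
M3 S308
G1 X121.3661 Y125.9507 F3590
G1 X121.3661 Y84.2189
G1 X60.5136 Y84.2189
G1 X60.5136 Y125.9507
M5
G00 X6.8021 Y88.7269
M3 S308
G1 X118.7224 Y136.6924 F3590
G1 X50.3554 Y107.8030
G1 X90.1398 Y71.5994
G1 X17.9351 Y101.4726
G1 X80.2665 Y136.0953
M5
G00 X67.6336 Y110.3846
M3 S308
G1 X79.4217 Y110.3846 F3590
G1 X79.4217 Y68.7004
G1 X67.6336 Y68.7004
G1 X67.6336 Y110.3846
M5
G00 X0.0000 Y0.0000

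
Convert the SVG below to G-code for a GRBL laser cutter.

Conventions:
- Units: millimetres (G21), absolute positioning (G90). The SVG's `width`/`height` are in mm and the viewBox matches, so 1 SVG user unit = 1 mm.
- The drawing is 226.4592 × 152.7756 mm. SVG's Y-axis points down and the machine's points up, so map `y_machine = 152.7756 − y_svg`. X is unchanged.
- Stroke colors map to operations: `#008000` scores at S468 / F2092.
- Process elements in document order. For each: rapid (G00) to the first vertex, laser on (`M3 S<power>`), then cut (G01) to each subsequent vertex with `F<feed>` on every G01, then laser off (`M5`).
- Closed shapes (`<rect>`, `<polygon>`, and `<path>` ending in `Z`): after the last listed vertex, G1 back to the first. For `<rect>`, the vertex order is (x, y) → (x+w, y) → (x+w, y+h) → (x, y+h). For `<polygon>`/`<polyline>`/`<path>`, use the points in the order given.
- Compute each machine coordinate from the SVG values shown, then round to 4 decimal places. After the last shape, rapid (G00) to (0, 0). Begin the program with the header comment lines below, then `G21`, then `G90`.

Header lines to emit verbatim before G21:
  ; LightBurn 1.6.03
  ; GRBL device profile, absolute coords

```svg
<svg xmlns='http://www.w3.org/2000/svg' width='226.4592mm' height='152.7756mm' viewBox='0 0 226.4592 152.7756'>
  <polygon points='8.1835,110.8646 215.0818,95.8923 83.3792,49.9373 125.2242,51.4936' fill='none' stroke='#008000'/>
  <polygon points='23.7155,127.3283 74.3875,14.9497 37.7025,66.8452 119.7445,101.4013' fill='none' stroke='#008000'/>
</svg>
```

viewBox `0 0 226.4592 152.7756` with mm width/height → 1 unit = 1 mm. Flip: y_m = 152.7756 − y_svg.

**Shape 1** — `<polygon>` closed polygon, stroke `#008000` → score (S468, F2092). Machine vertices: (8.1835,41.9110) → (215.0818,56.8833) → (83.3792,102.8383) → (125.2242,101.2820) → (8.1835,41.9110). Closed: final G1 returns to the first vertex.

**Shape 2** — `<polygon>` closed polygon, stroke `#008000` → score (S468, F2092). Machine vertices: (23.7155,25.4473) → (74.3875,137.8259) → (37.7025,85.9304) → (119.7445,51.3743) → (23.7155,25.4473). Closed: final G1 returns to the first vertex.

; LightBurn 1.6.03
; GRBL device profile, absolute coords
G21
G90
G00 X8.1835 Y41.9110
M3 S468
G01 X215.0818 Y56.8833 F2092
G01 X83.3792 Y102.8383 F2092
G01 X125.2242 Y101.2820 F2092
G01 X8.1835 Y41.9110 F2092
M5
G00 X23.7155 Y25.4473
M3 S468
G01 X74.3875 Y137.8259 F2092
G01 X37.7025 Y85.9304 F2092
G01 X119.7445 Y51.3743 F2092
G01 X23.7155 Y25.4473 F2092
M5
G00 X0.0000 Y0.0000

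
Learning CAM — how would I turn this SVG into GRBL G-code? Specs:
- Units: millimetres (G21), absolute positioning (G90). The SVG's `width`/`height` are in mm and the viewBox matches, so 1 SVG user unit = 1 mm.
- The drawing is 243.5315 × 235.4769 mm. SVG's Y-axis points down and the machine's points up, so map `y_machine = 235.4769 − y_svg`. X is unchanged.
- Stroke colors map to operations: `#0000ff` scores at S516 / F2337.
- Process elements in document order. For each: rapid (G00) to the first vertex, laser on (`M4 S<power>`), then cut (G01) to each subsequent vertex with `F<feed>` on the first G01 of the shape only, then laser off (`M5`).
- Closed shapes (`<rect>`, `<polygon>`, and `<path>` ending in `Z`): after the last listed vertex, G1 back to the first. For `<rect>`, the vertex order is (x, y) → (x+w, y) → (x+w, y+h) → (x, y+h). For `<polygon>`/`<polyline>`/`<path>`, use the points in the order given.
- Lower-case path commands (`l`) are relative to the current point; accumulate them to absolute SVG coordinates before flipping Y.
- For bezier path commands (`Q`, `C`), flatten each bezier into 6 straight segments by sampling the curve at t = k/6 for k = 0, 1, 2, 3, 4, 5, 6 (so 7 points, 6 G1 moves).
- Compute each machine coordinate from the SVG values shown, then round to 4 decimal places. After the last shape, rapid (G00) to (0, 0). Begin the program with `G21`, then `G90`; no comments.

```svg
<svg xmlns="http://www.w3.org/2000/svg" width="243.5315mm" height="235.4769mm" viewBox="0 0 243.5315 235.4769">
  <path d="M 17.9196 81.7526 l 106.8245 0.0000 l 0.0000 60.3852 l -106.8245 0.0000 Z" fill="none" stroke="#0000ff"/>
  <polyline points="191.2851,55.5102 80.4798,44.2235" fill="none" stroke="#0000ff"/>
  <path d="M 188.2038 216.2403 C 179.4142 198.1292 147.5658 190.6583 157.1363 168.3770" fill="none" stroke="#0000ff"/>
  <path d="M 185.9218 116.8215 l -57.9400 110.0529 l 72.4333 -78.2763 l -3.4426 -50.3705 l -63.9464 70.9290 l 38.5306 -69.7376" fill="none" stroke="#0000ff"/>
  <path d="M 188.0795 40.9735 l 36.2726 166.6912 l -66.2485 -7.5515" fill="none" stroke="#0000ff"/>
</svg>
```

G21
G90
G00 X17.9196 Y153.7243
M4 S516
G01 X124.7441 Y153.7243 F2337
G01 X124.7441 Y93.3391
G01 X17.9196 Y93.3391
G01 X17.9196 Y153.7243
M5
G00 X191.2851 Y179.9667
M4 S516
G01 X80.4798 Y191.2534 F2337
M5
G00 X188.2038 Y19.2366
M4 S516
G01 X182.1859 Y27.5233 F2337
G01 X174.1160 Y34.7436
G01 X165.7850 Y41.6044
G01 X158.9840 Y48.8128
G01 X155.5041 Y57.0756
G01 X157.1363 Y67.0999
M5
G00 X185.9218 Y118.6554
M4 S516
G01 X127.9818 Y8.6025 F2337
G01 X200.4151 Y86.8788
G01 X196.9725 Y137.2493
G01 X133.0261 Y66.3203
G01 X171.5567 Y136.0579
M5
G00 X188.0795 Y194.5034
M4 S516
G01 X224.3521 Y27.8122 F2337
G01 X158.1036 Y35.3637
M5
G00 X0.0000 Y0.0000

1 u = 1 mm; y_m = 235.4769 − y.

[1] `<path>` rectangle, #0000ff→score S516 F2337: (17.9196,153.7243) → (124.7441,153.7243) → (124.7441,93.3391) → (17.9196,93.3391) → (17.9196,153.7243) (closed)

[2] `<polyline>` line segment, #0000ff→score S516 F2337: (191.2851,179.9667) → (80.4798,191.2534)

[3] `<path>` cubic bezier, #0000ff→score S516 F2337: (188.2038,19.2366) → (182.1859,27.5233) → (174.1160,34.7436) → (165.7850,41.6044) → (158.9840,48.8128) → (155.5041,57.0756) → (157.1363,67.0999)

[4] `<path>` open polyline, #0000ff→score S516 F2337: (185.9218,118.6554) → (127.9818,8.6025) → (200.4151,86.8788) → (196.9725,137.2493) → (133.0261,66.3203) → (171.5567,136.0579)

[5] `<path>` open polyline, #0000ff→score S516 F2337: (188.0795,194.5034) → (224.3521,27.8122) → (158.1036,35.3637)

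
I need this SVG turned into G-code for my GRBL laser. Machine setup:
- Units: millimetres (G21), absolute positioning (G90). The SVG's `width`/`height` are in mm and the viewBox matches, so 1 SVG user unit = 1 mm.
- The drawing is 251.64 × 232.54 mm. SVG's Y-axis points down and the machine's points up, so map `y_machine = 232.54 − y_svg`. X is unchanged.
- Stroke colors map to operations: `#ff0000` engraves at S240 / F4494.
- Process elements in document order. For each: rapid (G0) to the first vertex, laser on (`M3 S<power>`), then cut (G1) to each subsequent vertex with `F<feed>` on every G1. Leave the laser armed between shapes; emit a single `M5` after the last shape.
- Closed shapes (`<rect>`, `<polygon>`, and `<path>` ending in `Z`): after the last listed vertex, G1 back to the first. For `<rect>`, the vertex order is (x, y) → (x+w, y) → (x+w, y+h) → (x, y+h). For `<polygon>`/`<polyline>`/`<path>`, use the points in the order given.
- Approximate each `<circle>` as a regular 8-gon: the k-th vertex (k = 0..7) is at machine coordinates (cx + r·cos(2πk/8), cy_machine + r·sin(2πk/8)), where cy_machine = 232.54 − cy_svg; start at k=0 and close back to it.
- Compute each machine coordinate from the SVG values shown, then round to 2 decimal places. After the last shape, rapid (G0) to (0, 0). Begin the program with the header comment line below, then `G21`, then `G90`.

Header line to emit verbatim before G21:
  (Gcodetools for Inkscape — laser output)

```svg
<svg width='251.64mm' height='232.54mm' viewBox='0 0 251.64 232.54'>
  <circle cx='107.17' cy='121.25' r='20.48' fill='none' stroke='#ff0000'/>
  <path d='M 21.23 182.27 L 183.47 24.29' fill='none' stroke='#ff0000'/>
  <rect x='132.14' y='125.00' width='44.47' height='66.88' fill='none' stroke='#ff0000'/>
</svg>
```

Since the viewBox matches the mm dimensions, user units are millimetres directly. The only transform is the Y-flip y_m = 232.54 − y_svg.

Shape 1 is a circle drawn with `<circle>`. Its stroke #ff0000 means engrave at S240, F4494. After flipping Y the toolpath is (127.65,111.29) → (121.65,125.77) → (107.17,131.77) → (92.69,125.77) → (86.69,111.29) → (92.69,96.81) → (107.17,90.81) → (121.65,96.81) → (127.65,111.29), returning to the start.

Shape 2 is a line segment drawn with `<path>`. Its stroke #ff0000 means engrave at S240, F4494. After flipping Y the toolpath is (21.23,50.27) → (183.47,208.25).

Shape 3 is a rectangle drawn with `<rect>`. Its stroke #ff0000 means engrave at S240, F4494. After flipping Y the toolpath is (132.14,107.54) → (176.61,107.54) → (176.61,40.66) → (132.14,40.66) → (132.14,107.54), returning to the start.

(Gcodetools for Inkscape — laser output)
G21
G90
G0 X127.65 Y111.29
M3 S240
G1 X121.65 Y125.77 F4494
G1 X107.17 Y131.77 F4494
G1 X92.69 Y125.77 F4494
G1 X86.69 Y111.29 F4494
G1 X92.69 Y96.81 F4494
G1 X107.17 Y90.81 F4494
G1 X121.65 Y96.81 F4494
G1 X127.65 Y111.29 F4494
G0 X21.23 Y50.27
M3 S240
G1 X183.47 Y208.25 F4494
G0 X132.14 Y107.54
M3 S240
G1 X176.61 Y107.54 F4494
G1 X176.61 Y40.66 F4494
G1 X132.14 Y40.66 F4494
G1 X132.14 Y107.54 F4494
M5
G0 X0.00 Y0.00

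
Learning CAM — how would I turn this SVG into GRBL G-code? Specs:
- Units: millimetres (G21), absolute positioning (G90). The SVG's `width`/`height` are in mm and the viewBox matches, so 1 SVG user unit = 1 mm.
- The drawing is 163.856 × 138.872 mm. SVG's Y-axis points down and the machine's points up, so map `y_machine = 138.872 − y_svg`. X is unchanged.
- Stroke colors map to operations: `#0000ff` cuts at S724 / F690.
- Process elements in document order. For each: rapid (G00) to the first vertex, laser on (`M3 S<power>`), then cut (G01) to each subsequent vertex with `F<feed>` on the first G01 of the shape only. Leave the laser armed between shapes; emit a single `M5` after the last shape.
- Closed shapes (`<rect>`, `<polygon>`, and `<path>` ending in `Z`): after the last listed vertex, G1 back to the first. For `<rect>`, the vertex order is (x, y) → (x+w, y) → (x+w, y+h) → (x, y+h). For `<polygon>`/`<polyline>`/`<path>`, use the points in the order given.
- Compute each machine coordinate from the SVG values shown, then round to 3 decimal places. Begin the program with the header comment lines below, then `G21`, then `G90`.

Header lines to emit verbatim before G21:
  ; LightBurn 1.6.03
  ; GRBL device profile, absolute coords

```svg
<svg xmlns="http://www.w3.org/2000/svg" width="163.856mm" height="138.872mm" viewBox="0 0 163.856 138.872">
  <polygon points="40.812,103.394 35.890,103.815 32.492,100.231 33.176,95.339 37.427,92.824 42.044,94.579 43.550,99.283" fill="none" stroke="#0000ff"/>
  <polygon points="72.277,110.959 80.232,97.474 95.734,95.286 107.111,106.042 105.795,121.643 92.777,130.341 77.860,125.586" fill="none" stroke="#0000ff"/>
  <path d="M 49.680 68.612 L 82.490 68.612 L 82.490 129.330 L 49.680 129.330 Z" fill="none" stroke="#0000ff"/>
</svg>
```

; LightBurn 1.6.03
; GRBL device profile, absolute coords
G21
G90
G00 X40.812 Y35.478
M3 S724
G01 X35.890 Y35.057 F690
G01 X32.492 Y38.641
G01 X33.176 Y43.533
G01 X37.427 Y46.048
G01 X42.044 Y44.293
G01 X43.550 Y39.589
G01 X40.812 Y35.478
G00 X72.277 Y27.913
M3 S724
G01 X80.232 Y41.398 F690
G01 X95.734 Y43.586
G01 X107.111 Y32.830
G01 X105.795 Y17.229
G01 X92.777 Y8.531
G01 X77.860 Y13.286
G01 X72.277 Y27.913
G00 X49.680 Y70.260
M3 S724
G01 X82.490 Y70.260 F690
G01 X82.490 Y9.542
G01 X49.680 Y9.542
G01 X49.680 Y70.260
M5

1 u = 1 mm; y_m = 138.872 − y.

[1] `<polygon>` regular polygon, #0000ff→cut S724 F690: (40.812,35.478) → (35.890,35.057) → (32.492,38.641) → (33.176,43.533) → (37.427,46.048) → (42.044,44.293) → (43.550,39.589) → (40.812,35.478) (closed)

[2] `<polygon>` regular polygon, #0000ff→cut S724 F690: (72.277,27.913) → (80.232,41.398) → (95.734,43.586) → (107.111,32.830) → (105.795,17.229) → (92.777,8.531) → (77.860,13.286) → (72.277,27.913) (closed)

[3] `<path>` rectangle, #0000ff→cut S724 F690: (49.680,70.260) → (82.490,70.260) → (82.490,9.542) → (49.680,9.542) → (49.680,70.260) (closed)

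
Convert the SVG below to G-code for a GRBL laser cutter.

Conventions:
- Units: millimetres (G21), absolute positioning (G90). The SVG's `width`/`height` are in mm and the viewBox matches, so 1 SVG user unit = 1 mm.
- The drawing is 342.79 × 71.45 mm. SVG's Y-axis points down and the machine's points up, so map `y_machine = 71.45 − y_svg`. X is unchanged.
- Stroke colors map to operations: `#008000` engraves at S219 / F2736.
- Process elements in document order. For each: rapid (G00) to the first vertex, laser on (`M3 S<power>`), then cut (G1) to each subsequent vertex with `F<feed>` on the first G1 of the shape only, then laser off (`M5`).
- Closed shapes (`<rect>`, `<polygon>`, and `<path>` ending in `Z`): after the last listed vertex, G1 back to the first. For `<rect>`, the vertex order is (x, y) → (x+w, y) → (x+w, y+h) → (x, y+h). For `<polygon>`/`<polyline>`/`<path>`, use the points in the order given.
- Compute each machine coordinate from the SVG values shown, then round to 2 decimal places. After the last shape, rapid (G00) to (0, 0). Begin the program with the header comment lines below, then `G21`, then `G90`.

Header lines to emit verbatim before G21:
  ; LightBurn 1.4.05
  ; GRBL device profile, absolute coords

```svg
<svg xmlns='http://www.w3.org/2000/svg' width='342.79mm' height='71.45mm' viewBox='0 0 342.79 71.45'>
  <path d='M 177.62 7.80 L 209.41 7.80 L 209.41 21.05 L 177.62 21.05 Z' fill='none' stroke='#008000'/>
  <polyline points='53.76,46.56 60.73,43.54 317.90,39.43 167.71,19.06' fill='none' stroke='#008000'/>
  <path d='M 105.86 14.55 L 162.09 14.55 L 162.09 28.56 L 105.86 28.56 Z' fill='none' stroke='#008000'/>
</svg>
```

; LightBurn 1.4.05
; GRBL device profile, absolute coords
G21
G90
G00 X177.62 Y63.65
M3 S219
G1 X209.41 Y63.65 F2736
G1 X209.41 Y50.40
G1 X177.62 Y50.40
G1 X177.62 Y63.65
M5
G00 X53.76 Y24.89
M3 S219
G1 X60.73 Y27.91 F2736
G1 X317.90 Y32.02
G1 X167.71 Y52.39
M5
G00 X105.86 Y56.90
M3 S219
G1 X162.09 Y56.90 F2736
G1 X162.09 Y42.89
G1 X105.86 Y42.89
G1 X105.86 Y56.90
M5
G00 X0.00 Y0.00

1 u = 1 mm; y_m = 71.45 − y.

[1] `<path>` rectangle, #008000→engrave S219 F2736: (177.62,63.65) → (209.41,63.65) → (209.41,50.40) → (177.62,50.40) → (177.62,63.65) (closed)

[2] `<polyline>` open polyline, #008000→engrave S219 F2736: (53.76,24.89) → (60.73,27.91) → (317.90,32.02) → (167.71,52.39)

[3] `<path>` rectangle, #008000→engrave S219 F2736: (105.86,56.90) → (162.09,56.90) → (162.09,42.89) → (105.86,42.89) → (105.86,56.90) (closed)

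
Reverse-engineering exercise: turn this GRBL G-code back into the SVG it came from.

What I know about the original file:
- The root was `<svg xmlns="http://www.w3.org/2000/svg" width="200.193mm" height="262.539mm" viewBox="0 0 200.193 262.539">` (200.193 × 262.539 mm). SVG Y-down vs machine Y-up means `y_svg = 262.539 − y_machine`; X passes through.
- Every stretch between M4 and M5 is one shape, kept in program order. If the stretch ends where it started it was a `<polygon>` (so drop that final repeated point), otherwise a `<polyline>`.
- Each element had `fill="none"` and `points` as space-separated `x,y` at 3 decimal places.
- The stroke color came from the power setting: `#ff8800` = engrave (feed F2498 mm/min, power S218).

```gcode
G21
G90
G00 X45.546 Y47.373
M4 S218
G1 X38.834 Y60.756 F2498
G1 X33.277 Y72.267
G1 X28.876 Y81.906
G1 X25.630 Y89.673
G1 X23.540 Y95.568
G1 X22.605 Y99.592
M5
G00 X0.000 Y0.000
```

y_svg = 262.539 − y_m. Every run uses S218, so all elements get stroke `#ff8800` (engrave).

[1] open run; points: 45.546,215.166 38.834,201.783 33.277,190.272 28.876,180.633 25.630,172.866 23.540,166.971 22.605,162.947

<svg xmlns="http://www.w3.org/2000/svg" width="200.193mm" height="262.539mm" viewBox="0 0 200.193 262.539">
  <polyline points="45.546,215.166 38.834,201.783 33.277,190.272 28.876,180.633 25.630,172.866 23.540,166.971 22.605,162.947" fill="none" stroke="#ff8800"/>
</svg>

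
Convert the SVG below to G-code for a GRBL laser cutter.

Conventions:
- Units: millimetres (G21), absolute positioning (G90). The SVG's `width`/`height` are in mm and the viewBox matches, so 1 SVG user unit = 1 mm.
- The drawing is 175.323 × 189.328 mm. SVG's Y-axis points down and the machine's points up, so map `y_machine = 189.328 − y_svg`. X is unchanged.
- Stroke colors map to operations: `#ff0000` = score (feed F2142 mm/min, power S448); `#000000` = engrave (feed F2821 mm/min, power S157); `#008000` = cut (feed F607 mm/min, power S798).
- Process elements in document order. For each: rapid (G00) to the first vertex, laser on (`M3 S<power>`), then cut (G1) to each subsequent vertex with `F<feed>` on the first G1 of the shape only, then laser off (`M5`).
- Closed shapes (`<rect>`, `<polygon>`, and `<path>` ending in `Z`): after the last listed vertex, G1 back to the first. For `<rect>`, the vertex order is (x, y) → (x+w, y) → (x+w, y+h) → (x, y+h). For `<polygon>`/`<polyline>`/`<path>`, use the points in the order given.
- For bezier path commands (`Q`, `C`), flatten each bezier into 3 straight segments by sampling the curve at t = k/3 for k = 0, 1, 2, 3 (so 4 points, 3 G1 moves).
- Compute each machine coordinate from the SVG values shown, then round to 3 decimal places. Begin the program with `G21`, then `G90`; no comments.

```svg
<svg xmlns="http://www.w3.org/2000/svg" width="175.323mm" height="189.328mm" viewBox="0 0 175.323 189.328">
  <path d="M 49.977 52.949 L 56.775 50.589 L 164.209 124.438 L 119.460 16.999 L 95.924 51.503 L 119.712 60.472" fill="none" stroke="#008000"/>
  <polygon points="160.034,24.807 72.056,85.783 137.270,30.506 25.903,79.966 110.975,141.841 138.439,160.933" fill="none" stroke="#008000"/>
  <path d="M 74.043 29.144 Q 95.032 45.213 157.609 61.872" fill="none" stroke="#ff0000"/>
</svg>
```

1 u = 1 mm; y_m = 189.328 − y.

[1] `<path>` open polyline, #008000→cut S798 F607: (49.977,136.379) → (56.775,138.739) → (164.209,64.890) → (119.460,172.329) → (95.924,137.825) → (119.712,128.856)

[2] `<polygon>` closed polygon, #008000→cut S798 F607: (160.034,164.521) → (72.056,103.545) → (137.270,158.822) → (25.903,109.362) → (110.975,47.487) → (138.439,28.395) → (160.034,164.521) (closed)

[3] `<path>` quadratic bezier, #ff0000→score S448 F2142: (74.043,160.184) → (92.657,149.406) → (120.512,138.496) → (157.609,127.456)

G21
G90
G00 X49.977 Y136.379
M3 S798
G1 X56.775 Y138.739 F607
G1 X164.209 Y64.890
G1 X119.460 Y172.329
G1 X95.924 Y137.825
G1 X119.712 Y128.856
M5
G00 X160.034 Y164.521
M3 S798
G1 X72.056 Y103.545 F607
G1 X137.270 Y158.822
G1 X25.903 Y109.362
G1 X110.975 Y47.487
G1 X138.439 Y28.395
G1 X160.034 Y164.521
M5
G00 X74.043 Y160.184
M3 S448
G1 X92.657 Y149.406 F2142
G1 X120.512 Y138.496
G1 X157.609 Y127.456
M5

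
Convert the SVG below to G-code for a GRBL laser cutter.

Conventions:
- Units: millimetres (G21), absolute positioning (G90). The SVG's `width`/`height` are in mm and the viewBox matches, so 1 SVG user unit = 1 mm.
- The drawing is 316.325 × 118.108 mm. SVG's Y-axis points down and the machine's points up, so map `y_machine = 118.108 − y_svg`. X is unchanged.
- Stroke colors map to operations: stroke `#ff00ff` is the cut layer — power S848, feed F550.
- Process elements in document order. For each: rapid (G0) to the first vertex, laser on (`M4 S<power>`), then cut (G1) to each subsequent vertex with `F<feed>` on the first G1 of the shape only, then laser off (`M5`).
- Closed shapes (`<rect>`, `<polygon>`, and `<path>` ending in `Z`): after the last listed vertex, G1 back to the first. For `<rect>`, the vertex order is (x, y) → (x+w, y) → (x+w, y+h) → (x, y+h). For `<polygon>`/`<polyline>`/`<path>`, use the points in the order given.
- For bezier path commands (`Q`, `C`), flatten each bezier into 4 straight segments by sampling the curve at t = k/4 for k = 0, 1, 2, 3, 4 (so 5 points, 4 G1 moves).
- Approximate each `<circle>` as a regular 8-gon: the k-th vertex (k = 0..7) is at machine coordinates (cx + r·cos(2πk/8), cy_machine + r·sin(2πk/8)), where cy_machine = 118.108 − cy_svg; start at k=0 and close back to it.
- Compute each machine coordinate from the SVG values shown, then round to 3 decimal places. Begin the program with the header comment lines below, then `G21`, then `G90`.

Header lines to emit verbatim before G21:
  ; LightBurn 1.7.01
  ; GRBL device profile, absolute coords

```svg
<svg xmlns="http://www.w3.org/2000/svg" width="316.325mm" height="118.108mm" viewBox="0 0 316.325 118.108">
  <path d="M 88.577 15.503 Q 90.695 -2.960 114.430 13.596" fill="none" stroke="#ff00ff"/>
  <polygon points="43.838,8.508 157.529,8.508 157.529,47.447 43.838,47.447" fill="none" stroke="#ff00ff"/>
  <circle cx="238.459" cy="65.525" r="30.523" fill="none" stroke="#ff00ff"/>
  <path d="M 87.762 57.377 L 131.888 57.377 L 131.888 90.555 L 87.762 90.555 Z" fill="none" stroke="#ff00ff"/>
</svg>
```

; LightBurn 1.7.01
; GRBL device profile, absolute coords
G21
G90
G0 X88.577 Y102.605
M4 S848
G1 X90.987 Y109.648 F550
G1 X96.099 Y112.313
G1 X103.914 Y110.601
G1 X114.430 Y104.512
M5
G0 X43.838 Y109.600
M4 S848
G1 X157.529 Y109.600 F550
G1 X157.529 Y70.661
G1 X43.838 Y70.661
G1 X43.838 Y109.600
M5
G0 X268.982 Y52.583
M4 S848
G1 X260.042 Y74.166 F550
G1 X238.459 Y83.106
G1 X216.876 Y74.166
G1 X207.936 Y52.583
G1 X216.876 Y31.000
G1 X238.459 Y22.060
G1 X260.042 Y31.000
G1 X268.982 Y52.583
M5
G0 X87.762 Y60.731
M4 S848
G1 X131.888 Y60.731 F550
G1 X131.888 Y27.553
G1 X87.762 Y27.553
G1 X87.762 Y60.731
M5

1 u = 1 mm; y_m = 118.108 − y.

[1] `<path>` quadratic bezier, #ff00ff→cut S848 F550: (88.577,102.605) → (90.987,109.648) → (96.099,112.313) → (103.914,110.601) → (114.430,104.512)

[2] `<polygon>` rectangle, #ff00ff→cut S848 F550: (43.838,109.600) → (157.529,109.600) → (157.529,70.661) → (43.838,70.661) → (43.838,109.600) (closed)

[3] `<circle>` circle, #ff00ff→cut S848 F550: (268.982,52.583) → (260.042,74.166) → (238.459,83.106) → (216.876,74.166) → (207.936,52.583) → (216.876,31.000) → (238.459,22.060) → (260.042,31.000) → (268.982,52.583) (closed)

[4] `<path>` rectangle, #ff00ff→cut S848 F550: (87.762,60.731) → (131.888,60.731) → (131.888,27.553) → (87.762,27.553) → (87.762,60.731) (closed)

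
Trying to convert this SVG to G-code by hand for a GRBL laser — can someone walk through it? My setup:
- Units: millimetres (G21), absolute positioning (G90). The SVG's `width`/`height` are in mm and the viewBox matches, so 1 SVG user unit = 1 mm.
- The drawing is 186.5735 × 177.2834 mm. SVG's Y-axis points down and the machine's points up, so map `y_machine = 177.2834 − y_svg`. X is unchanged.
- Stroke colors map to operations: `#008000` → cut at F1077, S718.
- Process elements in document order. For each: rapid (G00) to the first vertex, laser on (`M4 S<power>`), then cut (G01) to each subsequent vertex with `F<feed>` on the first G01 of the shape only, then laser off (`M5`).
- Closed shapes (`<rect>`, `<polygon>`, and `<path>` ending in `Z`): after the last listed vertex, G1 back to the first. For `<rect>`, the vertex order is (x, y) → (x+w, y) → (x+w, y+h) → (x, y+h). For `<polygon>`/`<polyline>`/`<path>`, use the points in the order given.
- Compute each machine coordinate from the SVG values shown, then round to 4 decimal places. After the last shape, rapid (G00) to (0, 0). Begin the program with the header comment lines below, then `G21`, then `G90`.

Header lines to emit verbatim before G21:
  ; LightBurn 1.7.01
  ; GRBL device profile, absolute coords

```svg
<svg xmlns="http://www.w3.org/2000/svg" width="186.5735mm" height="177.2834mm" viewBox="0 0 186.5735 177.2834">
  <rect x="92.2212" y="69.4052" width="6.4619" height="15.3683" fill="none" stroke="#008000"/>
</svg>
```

; LightBurn 1.7.01
; GRBL device profile, absolute coords
G21
G90
G00 X92.2212 Y107.8782
M4 S718
G01 X98.6831 Y107.8782 F1077
G01 X98.6831 Y92.5099
G01 X92.2212 Y92.5099
G01 X92.2212 Y107.8782
M5
G00 X0.0000 Y0.0000

Since the viewBox matches the mm dimensions, user units are millimetres directly. The only transform is the Y-flip y_m = 177.2834 − y_svg.

Shape 1 is a rectangle drawn with `<rect>`. Its stroke #008000 means cut at S718, F1077. After flipping Y the toolpath is (92.2212,107.8782) → (98.6831,107.8782) → (98.6831,92.5099) → (92.2212,92.5099) → (92.2212,107.8782), returning to the start.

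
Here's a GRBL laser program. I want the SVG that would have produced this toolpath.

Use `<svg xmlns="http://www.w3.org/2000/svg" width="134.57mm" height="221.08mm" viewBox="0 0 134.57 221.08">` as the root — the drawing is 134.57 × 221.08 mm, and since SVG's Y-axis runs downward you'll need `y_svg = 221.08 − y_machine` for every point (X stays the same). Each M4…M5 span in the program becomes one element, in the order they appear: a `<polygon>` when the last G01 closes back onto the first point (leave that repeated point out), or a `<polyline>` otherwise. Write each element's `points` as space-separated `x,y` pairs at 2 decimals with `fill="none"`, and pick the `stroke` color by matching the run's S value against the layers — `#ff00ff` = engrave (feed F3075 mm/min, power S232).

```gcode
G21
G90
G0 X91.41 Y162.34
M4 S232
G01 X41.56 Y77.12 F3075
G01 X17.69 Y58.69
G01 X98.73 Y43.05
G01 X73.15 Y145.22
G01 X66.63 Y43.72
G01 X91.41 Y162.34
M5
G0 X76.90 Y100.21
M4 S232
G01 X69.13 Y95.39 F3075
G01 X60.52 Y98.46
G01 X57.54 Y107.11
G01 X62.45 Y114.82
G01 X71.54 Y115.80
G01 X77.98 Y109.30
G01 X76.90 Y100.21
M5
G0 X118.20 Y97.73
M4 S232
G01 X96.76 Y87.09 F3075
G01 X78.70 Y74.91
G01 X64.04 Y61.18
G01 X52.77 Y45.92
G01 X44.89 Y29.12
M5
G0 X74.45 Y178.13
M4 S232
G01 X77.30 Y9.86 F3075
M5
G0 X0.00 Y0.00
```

<svg xmlns="http://www.w3.org/2000/svg" width="134.57mm" height="221.08mm" viewBox="0 0 134.57 221.08">
  <polygon points="91.41,58.74 41.56,143.96 17.69,162.39 98.73,178.03 73.15,75.86 66.63,177.36" fill="none" stroke="#ff00ff"/>
  <polygon points="76.90,120.87 69.13,125.69 60.52,122.62 57.54,113.97 62.45,106.26 71.54,105.28 77.98,111.78" fill="none" stroke="#ff00ff"/>
  <polyline points="118.20,123.35 96.76,133.99 78.70,146.17 64.04,159.90 52.77,175.16 44.89,191.96" fill="none" stroke="#ff00ff"/>
  <polyline points="74.45,42.95 77.30,211.22" fill="none" stroke="#ff00ff"/>
</svg>

Each laser-on run becomes one SVG element. Flip Y back into SVG space with y_svg = 221.08 − y_machine. Every run uses S232, so all elements get stroke `#ff00ff` (engrave).

Run 1: The run returns to its start, so emit a `<polygon>` with points (Y-flipped): 91.41,58.74 41.56,143.96 17.69,162.39 98.73,178.03 73.15,75.86 66.63,177.36.

Run 2: The run returns to its start, so emit a `<polygon>` with points (Y-flipped): 76.90,120.87 69.13,125.69 60.52,122.62 57.54,113.97 62.45,106.26 71.54,105.28 77.98,111.78.

Run 3: The run is open, so emit a `<polyline>` with points (Y-flipped): 118.20,123.35 96.76,133.99 78.70,146.17 64.04,159.90 52.77,175.16 44.89,191.96.

Run 4: The run is open, so emit a `<polyline>` with points (Y-flipped): 74.45,42.95 77.30,211.22.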